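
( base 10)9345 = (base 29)B37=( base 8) 22201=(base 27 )cm3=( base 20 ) 1375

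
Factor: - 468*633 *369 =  - 109314036 = -2^2* 3^5 * 13^1*  41^1  *211^1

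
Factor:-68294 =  - 2^1 * 34147^1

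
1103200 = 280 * 3940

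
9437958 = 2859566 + 6578392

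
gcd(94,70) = 2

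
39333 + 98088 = 137421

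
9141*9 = 82269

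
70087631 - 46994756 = 23092875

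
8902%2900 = 202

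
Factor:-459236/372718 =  - 229618/186359 = - 2^1*157^ (  -  1)*1187^( -1 )*114809^1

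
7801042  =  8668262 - 867220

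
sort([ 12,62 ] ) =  [12, 62] 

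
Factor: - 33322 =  - 2^1*16661^1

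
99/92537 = 99/92537 =0.00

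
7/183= 7/183 =0.04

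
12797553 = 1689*7577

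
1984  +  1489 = 3473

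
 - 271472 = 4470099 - 4741571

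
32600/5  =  6520 = 6520.00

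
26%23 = 3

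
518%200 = 118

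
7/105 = 1/15=0.07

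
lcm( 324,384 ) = 10368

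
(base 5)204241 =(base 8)15245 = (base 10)6821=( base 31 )731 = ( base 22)E21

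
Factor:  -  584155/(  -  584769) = 3^ (-1)*5^1*11^1*13^1*19^1*43^1*421^( - 1 )*463^ ( - 1 ) 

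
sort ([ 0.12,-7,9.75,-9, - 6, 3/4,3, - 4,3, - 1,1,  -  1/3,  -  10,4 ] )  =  [ - 10, - 9, - 7, - 6, - 4, - 1 , - 1/3, 0.12, 3/4,1,3, 3,4,9.75]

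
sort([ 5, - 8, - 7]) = [ - 8  , - 7,5]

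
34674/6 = 5779 = 5779.00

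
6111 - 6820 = - 709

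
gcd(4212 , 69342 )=78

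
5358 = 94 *57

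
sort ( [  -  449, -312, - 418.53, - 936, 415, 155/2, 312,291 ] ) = [ - 936, - 449,-418.53,-312,155/2, 291, 312, 415 ] 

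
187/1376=187/1376 = 0.14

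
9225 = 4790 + 4435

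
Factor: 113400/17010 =20/3 = 2^2*3^( - 1 )*5^1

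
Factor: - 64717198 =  - 2^1*7^1 * 13^2*17^1*1609^1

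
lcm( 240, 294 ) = 11760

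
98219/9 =98219/9 = 10913.22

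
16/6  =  2 + 2/3 = 2.67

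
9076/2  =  4538=4538.00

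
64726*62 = 4013012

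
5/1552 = 5/1552 = 0.00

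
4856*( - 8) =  - 38848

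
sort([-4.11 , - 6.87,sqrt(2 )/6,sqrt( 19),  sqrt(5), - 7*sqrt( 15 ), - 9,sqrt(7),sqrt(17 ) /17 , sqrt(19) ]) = [ - 7*sqrt(15 ), - 9, - 6.87,-4.11,sqrt( 2 ) /6,sqrt( 17 ) /17, sqrt(5) , sqrt( 7),  sqrt ( 19), sqrt(19 )]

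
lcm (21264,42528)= 42528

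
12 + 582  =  594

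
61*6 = 366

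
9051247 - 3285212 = 5766035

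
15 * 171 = 2565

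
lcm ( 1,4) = 4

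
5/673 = 5/673 = 0.01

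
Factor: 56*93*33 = 2^3*3^2*7^1*11^1*31^1 = 171864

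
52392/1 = 52392=52392.00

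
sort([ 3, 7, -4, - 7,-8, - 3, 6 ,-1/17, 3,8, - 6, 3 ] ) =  [ - 8, - 7, -6,-4,-3, - 1/17 , 3, 3,3,6, 7, 8 ]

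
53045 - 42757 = 10288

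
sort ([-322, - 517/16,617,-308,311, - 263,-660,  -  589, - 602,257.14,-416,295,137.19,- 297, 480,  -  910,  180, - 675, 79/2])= [  -  910, - 675, - 660, - 602,-589,- 416,  -  322, - 308, - 297,  -  263,- 517/16, 79/2,137.19,180, 257.14,295,311, 480,617]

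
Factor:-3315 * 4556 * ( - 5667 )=2^2 * 3^2 * 5^1 * 13^1*17^2*67^1*1889^1= 85589494380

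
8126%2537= 515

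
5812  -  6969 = - 1157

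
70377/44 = 1599 + 21/44 = 1599.48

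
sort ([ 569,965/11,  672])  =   [965/11, 569,  672]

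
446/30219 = 446/30219 = 0.01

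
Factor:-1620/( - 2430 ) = 2/3 = 2^1*3^(  -  1) 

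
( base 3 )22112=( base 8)346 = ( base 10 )230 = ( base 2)11100110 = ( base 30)7k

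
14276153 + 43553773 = 57829926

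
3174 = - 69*( - 46)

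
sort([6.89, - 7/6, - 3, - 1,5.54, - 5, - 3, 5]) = [-5 , - 3,-3 , - 7/6, - 1,5 , 5.54, 6.89]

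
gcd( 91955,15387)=1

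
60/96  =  5/8 = 0.62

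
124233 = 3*41411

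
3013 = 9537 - 6524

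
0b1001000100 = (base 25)N5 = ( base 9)714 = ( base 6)2404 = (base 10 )580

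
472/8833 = 472/8833  =  0.05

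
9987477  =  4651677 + 5335800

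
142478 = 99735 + 42743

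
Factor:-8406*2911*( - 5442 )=2^2 * 3^3*41^1  *71^1*467^1*907^1 = 133165010772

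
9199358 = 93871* 98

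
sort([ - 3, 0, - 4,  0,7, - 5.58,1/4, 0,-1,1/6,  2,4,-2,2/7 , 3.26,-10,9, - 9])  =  [ - 10, - 9, - 5.58,- 4, - 3 , - 2,-1,0,0,0,1/6, 1/4, 2/7, 2,3.26,  4, 7,9 ] 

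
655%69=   34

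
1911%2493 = 1911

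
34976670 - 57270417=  - 22293747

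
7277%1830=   1787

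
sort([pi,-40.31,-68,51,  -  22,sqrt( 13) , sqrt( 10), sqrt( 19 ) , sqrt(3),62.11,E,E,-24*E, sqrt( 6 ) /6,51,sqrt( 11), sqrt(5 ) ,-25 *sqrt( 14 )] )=[  -  25 *sqrt( 14), - 68, -24*E, - 40.31,-22,sqrt(6 ) /6 , sqrt ( 3),sqrt( 5),E,E,pi,sqrt( 10 ),sqrt ( 11), sqrt( 13) , sqrt( 19 ) , 51 , 51,62.11]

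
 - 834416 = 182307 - 1016723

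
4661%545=301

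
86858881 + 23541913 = 110400794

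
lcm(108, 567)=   2268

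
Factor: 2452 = 2^2*613^1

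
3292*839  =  2761988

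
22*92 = 2024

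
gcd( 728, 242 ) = 2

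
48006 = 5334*9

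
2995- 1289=1706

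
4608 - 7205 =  - 2597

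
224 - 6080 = -5856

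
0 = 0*80458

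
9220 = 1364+7856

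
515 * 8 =4120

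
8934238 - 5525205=3409033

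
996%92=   76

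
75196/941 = 79 +857/941 = 79.91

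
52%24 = 4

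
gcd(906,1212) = 6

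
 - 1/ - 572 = 1/572 = 0.00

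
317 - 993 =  - 676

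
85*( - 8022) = -681870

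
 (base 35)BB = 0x18c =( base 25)fl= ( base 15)1B6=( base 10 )396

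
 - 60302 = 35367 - 95669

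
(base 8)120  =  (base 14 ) 5a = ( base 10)80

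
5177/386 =5177/386 = 13.41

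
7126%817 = 590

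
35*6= 210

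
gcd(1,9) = 1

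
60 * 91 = 5460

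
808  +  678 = 1486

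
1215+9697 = 10912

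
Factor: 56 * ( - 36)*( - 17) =2^5*3^2*7^1*17^1   =  34272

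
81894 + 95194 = 177088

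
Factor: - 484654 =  - 2^1*31^1*7817^1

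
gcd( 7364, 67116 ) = 28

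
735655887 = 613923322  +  121732565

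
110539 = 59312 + 51227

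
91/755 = 91/755 = 0.12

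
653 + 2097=2750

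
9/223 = 9/223  =  0.04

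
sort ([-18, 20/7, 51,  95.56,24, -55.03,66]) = [ - 55.03, -18,20/7, 24, 51, 66 , 95.56] 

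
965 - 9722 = -8757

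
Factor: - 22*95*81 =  - 2^1*3^4*5^1 * 11^1*19^1=- 169290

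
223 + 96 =319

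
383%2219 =383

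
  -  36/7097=- 1 +7061/7097 = -  0.01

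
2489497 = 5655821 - 3166324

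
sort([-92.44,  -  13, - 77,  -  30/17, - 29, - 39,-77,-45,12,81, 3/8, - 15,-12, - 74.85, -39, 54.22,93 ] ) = [-92.44, -77, - 77,  -  74.85,- 45, - 39, - 39, - 29, - 15, - 13,-12,-30/17, 3/8,12, 54.22,81, 93]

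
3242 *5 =16210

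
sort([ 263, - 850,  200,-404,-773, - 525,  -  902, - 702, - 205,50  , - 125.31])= [ - 902, - 850,  -  773,  -  702, - 525,-404 , - 205, - 125.31, 50,200, 263]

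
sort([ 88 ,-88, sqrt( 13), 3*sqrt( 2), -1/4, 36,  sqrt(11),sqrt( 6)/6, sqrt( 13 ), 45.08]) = [-88, - 1/4,sqrt( 6)/6, sqrt( 11 ),sqrt ( 13),sqrt( 13), 3*sqrt ( 2 ),36, 45.08,  88]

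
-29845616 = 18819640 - 48665256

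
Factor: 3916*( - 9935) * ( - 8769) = 341161978740=2^2 * 3^1*5^1*11^1 * 37^1 * 79^1*89^1 * 1987^1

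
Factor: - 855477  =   - 3^2*7^1*37^1*367^1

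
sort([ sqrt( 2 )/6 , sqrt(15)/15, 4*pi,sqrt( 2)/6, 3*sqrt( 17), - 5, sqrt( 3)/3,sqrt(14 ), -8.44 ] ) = [ - 8.44, - 5, sqrt (2 ) /6, sqrt ( 2) /6 , sqrt(15) /15,sqrt(3)/3, sqrt( 14),  3*sqrt( 17),4*pi ]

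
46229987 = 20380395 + 25849592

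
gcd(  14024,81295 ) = 1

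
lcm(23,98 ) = 2254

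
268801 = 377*713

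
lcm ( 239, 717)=717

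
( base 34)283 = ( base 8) 5033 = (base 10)2587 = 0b101000011011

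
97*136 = 13192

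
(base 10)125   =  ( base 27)4H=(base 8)175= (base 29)49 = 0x7d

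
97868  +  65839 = 163707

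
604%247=110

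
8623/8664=8623/8664=1.00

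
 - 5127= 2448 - 7575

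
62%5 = 2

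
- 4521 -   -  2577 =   -  1944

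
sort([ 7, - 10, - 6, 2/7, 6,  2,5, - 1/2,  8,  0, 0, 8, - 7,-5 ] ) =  [ - 10, - 7, - 6, - 5, - 1/2,0, 0, 2/7, 2, 5, 6, 7, 8, 8]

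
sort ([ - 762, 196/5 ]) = [ - 762,196/5]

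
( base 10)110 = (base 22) 50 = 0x6e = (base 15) 75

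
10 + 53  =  63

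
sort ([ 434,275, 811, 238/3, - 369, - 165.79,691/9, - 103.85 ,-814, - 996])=[ - 996, - 814, - 369, - 165.79, - 103.85, 691/9, 238/3, 275,  434, 811]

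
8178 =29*282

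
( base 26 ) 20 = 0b110100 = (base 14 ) 3a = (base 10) 52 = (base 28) 1O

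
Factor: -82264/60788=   -  2^1*113^1*167^( - 1)=- 226/167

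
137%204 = 137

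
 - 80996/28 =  - 2893 + 2/7 = -2892.71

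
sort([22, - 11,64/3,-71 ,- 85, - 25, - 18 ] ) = [ - 85, - 71, - 25,- 18, - 11, 64/3,22 ] 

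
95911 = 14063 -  - 81848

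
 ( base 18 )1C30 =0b10011000101110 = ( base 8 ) 23056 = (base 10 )9774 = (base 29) bi1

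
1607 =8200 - 6593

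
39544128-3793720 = 35750408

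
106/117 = 106/117=0.91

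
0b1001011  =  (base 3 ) 2210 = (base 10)75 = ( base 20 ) 3F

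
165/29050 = 33/5810  =  0.01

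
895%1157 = 895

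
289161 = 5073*57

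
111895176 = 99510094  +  12385082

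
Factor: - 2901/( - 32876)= 2^( - 2 )*3^1*967^1*8219^( - 1) 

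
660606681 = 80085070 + 580521611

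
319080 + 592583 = 911663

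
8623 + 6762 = 15385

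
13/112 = 13/112 = 0.12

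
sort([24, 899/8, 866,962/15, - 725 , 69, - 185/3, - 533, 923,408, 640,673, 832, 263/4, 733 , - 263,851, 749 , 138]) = [ - 725, - 533 , - 263, - 185/3, 24,962/15,263/4, 69 , 899/8, 138, 408,640,673, 733, 749,832, 851,866 , 923]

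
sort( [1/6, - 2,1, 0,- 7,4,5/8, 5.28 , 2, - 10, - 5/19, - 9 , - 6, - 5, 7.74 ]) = [ - 10  ,-9, - 7, - 6, - 5,  -  2, -5/19,0,  1/6, 5/8,1,2,4, 5.28,7.74 ] 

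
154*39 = 6006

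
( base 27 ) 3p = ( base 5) 411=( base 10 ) 106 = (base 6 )254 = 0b1101010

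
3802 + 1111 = 4913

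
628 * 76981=48344068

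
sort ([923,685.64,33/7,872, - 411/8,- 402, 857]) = [  -  402, - 411/8 , 33/7, 685.64, 857,872, 923]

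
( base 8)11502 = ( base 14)1B22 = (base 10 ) 4930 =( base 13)2323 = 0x1342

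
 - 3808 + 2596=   -  1212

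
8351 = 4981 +3370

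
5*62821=314105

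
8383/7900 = 8383/7900 = 1.06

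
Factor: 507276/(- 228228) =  - 549/247 = -3^2*13^ ( - 1)*19^( - 1) * 61^1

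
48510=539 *90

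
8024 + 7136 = 15160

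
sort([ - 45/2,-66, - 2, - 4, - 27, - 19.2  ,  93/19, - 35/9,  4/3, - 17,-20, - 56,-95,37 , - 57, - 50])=[ - 95, - 66, - 57, - 56, - 50,-27, -45/2, - 20, - 19.2,-17, - 4, - 35/9, - 2,4/3,  93/19,37]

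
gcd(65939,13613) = 1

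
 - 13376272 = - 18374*728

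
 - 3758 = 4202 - 7960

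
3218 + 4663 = 7881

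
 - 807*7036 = -5678052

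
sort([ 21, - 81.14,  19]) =[ - 81.14,19, 21 ]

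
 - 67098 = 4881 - 71979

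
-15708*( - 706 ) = 11089848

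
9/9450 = 1/1050 = 0.00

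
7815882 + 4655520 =12471402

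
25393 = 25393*1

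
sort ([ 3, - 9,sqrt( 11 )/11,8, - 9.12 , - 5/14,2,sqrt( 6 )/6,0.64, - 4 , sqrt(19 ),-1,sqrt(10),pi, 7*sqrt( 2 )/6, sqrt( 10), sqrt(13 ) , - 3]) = [-9.12, - 9, - 4, - 3,-1, -5/14,sqrt(11) /11,  sqrt (6 )/6,0.64,7*sqrt(2) /6,2, 3,pi,sqrt( 10),sqrt (10 ),sqrt( 13),sqrt(19),8 ] 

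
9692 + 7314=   17006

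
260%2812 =260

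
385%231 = 154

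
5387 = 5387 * 1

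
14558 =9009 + 5549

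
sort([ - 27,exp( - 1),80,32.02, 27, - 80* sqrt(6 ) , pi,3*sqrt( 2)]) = [ - 80*sqrt (6),  -  27,exp( - 1), pi,  3*sqrt (2),27 , 32.02, 80]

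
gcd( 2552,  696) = 232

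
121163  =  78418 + 42745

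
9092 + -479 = 8613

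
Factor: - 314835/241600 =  - 2^( - 6)*3^1*5^( - 1)* 139^1 = - 417/320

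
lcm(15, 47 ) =705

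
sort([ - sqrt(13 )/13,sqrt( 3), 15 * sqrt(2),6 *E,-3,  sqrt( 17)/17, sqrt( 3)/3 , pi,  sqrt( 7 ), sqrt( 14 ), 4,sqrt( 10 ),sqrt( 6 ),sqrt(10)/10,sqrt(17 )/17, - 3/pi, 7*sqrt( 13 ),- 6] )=[ - 6, - 3, - 3/pi, - sqrt(13)/13,sqrt ( 17) /17,sqrt( 17)/17,sqrt (10 )/10, sqrt( 3)/3, sqrt( 3),sqrt( 6 ), sqrt( 7 ),  pi, sqrt( 10 ),sqrt (14) , 4 , 6*E,  15 * sqrt(2 ),7*sqrt( 13 )]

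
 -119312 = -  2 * 59656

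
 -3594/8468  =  -1 + 2437/4234= - 0.42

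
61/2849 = 61/2849 = 0.02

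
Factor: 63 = 3^2*7^1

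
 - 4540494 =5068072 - 9608566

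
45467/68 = 45467/68 = 668.63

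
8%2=0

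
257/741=257/741 =0.35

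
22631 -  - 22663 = 45294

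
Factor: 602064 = 2^4*3^2*37^1*113^1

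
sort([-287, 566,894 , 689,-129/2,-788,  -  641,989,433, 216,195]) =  [  -  788, - 641, - 287, - 129/2 , 195,216, 433,566,689, 894,989]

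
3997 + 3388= 7385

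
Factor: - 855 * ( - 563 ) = 3^2 * 5^1 * 19^1*563^1 =481365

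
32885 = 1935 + 30950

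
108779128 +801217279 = 909996407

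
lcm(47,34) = 1598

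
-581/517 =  - 581/517 = - 1.12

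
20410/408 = 50+5/204 = 50.02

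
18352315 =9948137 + 8404178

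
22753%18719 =4034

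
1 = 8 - 7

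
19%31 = 19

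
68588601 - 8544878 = 60043723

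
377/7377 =377/7377= 0.05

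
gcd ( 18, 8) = 2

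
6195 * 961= 5953395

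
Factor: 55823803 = 7^1*7974829^1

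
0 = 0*2053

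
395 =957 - 562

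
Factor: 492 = 2^2*3^1*41^1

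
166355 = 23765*7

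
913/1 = 913 = 913.00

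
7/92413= 7/92413 = 0.00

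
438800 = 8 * 54850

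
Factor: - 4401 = -3^3*163^1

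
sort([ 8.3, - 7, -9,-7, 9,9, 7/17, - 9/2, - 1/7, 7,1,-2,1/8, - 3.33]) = [ - 9, - 7, - 7, - 9/2, - 3.33, - 2 , - 1/7, 1/8,  7/17, 1,7,8.3,9, 9 ]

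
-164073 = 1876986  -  2041059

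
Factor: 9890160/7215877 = 2^4*3^1*5^1*7^2 * 19^( - 1)*29^2* 41^( - 1 ) * 59^( - 1)*157^( - 1) 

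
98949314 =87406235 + 11543079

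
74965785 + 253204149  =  328169934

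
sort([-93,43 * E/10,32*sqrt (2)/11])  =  [ - 93, 32*sqrt( 2 )/11, 43*E/10]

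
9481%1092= 745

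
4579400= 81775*56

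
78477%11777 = 7815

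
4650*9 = 41850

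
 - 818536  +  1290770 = 472234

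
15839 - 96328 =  - 80489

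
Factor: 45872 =2^4*47^1*61^1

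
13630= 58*235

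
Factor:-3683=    - 29^1*127^1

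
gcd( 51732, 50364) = 36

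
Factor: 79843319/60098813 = 97^1* 127^ ( - 1 )*473219^(- 1)*823127^1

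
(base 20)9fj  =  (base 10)3919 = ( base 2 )111101001111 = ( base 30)4AJ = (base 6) 30051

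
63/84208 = 63/84208 = 0.00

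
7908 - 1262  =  6646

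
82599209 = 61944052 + 20655157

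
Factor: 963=3^2*107^1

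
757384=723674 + 33710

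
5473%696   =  601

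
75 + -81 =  - 6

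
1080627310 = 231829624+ 848797686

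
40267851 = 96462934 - 56195083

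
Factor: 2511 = 3^4*31^1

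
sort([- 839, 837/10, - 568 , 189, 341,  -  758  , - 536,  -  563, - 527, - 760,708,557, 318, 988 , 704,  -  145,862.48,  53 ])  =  [ - 839, - 760,  -  758 ,  -  568,-563 , -536, - 527, - 145,53, 837/10, 189, 318,341 , 557,704,708,862.48,  988]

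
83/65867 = 83/65867 =0.00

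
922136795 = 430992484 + 491144311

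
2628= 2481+147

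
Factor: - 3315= -3^1*5^1*13^1*17^1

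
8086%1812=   838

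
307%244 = 63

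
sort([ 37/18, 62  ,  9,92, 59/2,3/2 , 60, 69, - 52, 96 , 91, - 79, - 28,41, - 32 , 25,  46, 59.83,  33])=[ - 79,-52, - 32 , - 28,3/2, 37/18, 9,25, 59/2 , 33, 41 , 46,59.83,60, 62,69, 91, 92,96]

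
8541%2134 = 5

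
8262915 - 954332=7308583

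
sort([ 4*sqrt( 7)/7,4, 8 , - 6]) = [ - 6, 4*sqrt( 7) /7,4, 8]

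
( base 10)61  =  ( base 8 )75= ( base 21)2J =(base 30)21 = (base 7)115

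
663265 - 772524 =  - 109259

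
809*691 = 559019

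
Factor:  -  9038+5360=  - 3678 = - 2^1 * 3^1*613^1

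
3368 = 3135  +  233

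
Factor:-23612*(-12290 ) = 2^3*5^1*  1229^1*5903^1  =  290191480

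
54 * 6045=326430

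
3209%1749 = 1460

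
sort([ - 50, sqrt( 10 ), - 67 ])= [ - 67, - 50, sqrt(10)] 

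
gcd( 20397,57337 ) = 1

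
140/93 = 1 + 47/93 = 1.51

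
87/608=87/608=0.14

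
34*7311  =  248574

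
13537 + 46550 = 60087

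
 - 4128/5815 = -4128/5815 = - 0.71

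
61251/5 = 12250 + 1/5 = 12250.20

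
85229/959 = 85229/959 = 88.87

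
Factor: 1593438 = 2^1*3^1*7^1*11^1*3449^1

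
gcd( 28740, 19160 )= 9580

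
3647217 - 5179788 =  - 1532571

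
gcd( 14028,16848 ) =12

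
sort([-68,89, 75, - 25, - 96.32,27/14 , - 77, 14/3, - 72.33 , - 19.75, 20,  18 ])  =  [ - 96.32, - 77, - 72.33, - 68, - 25, - 19.75,27/14,14/3, 18, 20, 75,89 ]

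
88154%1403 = 1168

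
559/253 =2 + 53/253 = 2.21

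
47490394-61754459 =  - 14264065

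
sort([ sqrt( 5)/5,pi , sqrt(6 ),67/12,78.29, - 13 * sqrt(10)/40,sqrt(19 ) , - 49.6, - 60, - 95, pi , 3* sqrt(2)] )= [ - 95, - 60, - 49.6,-13*sqrt ( 10 )/40,sqrt(5)/5, sqrt( 6 ), pi, pi,3*sqrt( 2 ),sqrt( 19),67/12, 78.29 ]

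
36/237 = 12/79= 0.15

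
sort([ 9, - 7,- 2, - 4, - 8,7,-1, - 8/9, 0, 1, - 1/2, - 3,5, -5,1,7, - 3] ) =[ - 8, - 7, - 5,- 4 ,-3, - 3, - 2, - 1 , - 8/9,  -  1/2,0, 1,  1, 5, 7, 7, 9] 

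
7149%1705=329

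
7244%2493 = 2258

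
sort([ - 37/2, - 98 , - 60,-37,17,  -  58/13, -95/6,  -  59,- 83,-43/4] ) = [ - 98,  -  83, - 60,-59, - 37, - 37/2,-95/6, - 43/4 ,  -  58/13,  17]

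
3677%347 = 207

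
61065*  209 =12762585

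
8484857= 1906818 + 6578039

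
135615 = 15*9041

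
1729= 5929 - 4200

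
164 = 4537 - 4373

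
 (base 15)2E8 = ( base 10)668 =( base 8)1234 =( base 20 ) 1d8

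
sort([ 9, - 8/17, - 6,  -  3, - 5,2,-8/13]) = [ - 6, - 5, - 3 , - 8/13, - 8/17, 2, 9]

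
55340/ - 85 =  - 652 + 16/17 =-  651.06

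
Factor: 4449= 3^1*1483^1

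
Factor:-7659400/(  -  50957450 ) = 153188/1019149=2^2*7^1*331^( - 1)*3079^( - 1 )*5471^1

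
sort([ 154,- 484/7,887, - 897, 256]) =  [ - 897,  -  484/7,154,256 , 887]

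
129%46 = 37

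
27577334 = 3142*8777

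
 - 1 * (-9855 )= 9855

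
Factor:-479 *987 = -472773 = - 3^1*7^1*47^1*479^1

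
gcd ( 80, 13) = 1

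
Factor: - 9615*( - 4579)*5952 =262049209920 = 2^6*3^2*5^1*19^1*31^1*241^1*641^1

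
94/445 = 94/445 = 0.21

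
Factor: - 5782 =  - 2^1*7^2*59^1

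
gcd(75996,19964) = 4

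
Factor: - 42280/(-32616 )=35/27 = 3^ (  -  3 )*5^1*7^1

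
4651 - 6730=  - 2079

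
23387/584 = 23387/584=40.05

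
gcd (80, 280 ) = 40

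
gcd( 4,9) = 1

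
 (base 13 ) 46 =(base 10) 58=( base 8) 72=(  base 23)2c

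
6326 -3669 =2657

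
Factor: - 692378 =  - 2^1 * 67^1 * 5167^1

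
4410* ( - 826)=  - 3642660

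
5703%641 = 575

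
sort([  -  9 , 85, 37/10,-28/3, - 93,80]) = [ - 93, - 28/3, - 9, 37/10,80, 85]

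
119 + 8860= 8979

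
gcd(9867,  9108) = 759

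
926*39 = 36114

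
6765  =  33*205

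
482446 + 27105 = 509551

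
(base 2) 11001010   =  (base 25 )82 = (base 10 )202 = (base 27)7D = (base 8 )312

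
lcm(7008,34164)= 273312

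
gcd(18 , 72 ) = 18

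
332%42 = 38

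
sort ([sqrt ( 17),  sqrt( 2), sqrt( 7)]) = [sqrt( 2), sqrt (7) , sqrt(17 ) ]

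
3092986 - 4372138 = -1279152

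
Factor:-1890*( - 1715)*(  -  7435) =- 24099437250= - 2^1*3^3 *5^3*  7^4*1487^1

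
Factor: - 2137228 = - 2^2*534307^1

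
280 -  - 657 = 937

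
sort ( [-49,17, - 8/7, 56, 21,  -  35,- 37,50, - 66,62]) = [ - 66 ,-49, - 37, - 35, - 8/7, 17,21,50,56,62] 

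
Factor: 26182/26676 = 2^( - 1)*3^(-3) * 53^1 = 53/54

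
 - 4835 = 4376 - 9211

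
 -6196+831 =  - 5365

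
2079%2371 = 2079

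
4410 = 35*126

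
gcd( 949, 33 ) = 1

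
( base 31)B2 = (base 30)BD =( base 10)343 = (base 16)157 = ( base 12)247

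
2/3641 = 2/3641 = 0.00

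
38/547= 38/547 = 0.07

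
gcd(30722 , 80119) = 1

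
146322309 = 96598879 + 49723430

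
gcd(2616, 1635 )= 327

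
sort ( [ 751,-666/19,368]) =[  -  666/19, 368,751] 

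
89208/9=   9912 = 9912.00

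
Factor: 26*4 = 2^3*13^1 = 104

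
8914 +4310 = 13224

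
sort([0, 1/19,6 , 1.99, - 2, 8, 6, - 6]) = [ - 6,-2, 0, 1/19,1.99,6, 6 , 8] 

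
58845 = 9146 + 49699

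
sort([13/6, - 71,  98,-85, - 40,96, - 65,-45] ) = [ - 85,- 71, - 65, - 45, -40 , 13/6,96,98 ] 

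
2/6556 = 1/3278 = 0.00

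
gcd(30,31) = 1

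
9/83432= 9/83432 = 0.00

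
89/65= 89/65 = 1.37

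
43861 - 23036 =20825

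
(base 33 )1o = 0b111001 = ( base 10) 57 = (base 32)1P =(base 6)133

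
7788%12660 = 7788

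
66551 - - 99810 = 166361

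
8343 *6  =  50058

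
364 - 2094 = -1730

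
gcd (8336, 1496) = 8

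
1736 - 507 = 1229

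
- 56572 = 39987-96559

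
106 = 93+13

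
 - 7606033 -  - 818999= -6787034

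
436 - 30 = 406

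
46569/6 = 15523/2 = 7761.50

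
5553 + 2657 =8210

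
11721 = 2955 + 8766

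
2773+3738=6511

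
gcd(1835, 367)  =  367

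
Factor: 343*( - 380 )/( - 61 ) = 130340/61  =  2^2*5^1 * 7^3*19^1 * 61^( - 1 ) 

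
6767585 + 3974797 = 10742382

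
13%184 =13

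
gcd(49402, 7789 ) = 1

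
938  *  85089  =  79813482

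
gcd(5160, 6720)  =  120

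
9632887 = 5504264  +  4128623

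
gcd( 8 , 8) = 8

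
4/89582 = 2/44791 = 0.00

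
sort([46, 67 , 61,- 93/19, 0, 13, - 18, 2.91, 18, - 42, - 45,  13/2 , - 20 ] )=[ - 45,-42, - 20, - 18,-93/19, 0, 2.91, 13/2, 13, 18, 46, 61,67 ]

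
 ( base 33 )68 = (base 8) 316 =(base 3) 21122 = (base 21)9h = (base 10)206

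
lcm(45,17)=765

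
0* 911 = 0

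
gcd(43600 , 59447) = 1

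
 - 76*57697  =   - 4384972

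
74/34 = 37/17 = 2.18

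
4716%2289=138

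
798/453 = 266/151 = 1.76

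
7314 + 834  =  8148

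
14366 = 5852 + 8514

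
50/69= 50/69= 0.72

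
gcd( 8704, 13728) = 32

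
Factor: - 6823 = - 6823^1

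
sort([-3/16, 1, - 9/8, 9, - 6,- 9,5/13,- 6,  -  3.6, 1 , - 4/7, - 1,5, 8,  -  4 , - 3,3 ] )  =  [ - 9, - 6,-6, - 4 ,-3.6, - 3, -9/8, - 1, - 4/7 , - 3/16, 5/13,1, 1,3, 5,  8,  9] 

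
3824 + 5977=9801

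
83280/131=635 + 95/131 = 635.73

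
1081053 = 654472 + 426581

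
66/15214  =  33/7607 = 0.00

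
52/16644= 13/4161 = 0.00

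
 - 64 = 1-65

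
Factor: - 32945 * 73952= - 2436348640 = - 2^5 * 5^1*11^1*599^1*2311^1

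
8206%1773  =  1114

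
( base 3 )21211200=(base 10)5715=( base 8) 13123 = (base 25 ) 93f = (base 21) CK3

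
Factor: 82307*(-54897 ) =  - 3^1*29^1*631^1*82307^1 = - 4518407379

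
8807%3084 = 2639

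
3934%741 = 229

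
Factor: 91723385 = 5^1*13^1* 751^1 * 1879^1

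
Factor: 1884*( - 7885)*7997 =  - 118798153980 = - 2^2*3^1*5^1*11^1*19^1 * 83^1*157^1*727^1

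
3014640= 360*8374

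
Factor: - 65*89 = -5^1*13^1*89^1 = - 5785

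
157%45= 22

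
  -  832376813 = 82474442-914851255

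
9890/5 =1978 = 1978.00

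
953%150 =53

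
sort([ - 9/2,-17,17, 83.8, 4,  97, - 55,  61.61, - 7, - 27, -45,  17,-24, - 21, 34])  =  [ - 55, - 45, - 27, - 24 , - 21, - 17, - 7, - 9/2,4, 17, 17, 34, 61.61, 83.8, 97] 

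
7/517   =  7/517 = 0.01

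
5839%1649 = 892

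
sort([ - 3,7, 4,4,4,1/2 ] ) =[ - 3, 1/2,4,4, 4, 7 ]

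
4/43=4/43=0.09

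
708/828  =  59/69 = 0.86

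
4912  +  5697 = 10609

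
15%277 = 15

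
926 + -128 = 798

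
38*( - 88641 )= - 3368358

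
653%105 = 23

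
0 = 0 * 1588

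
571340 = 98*5830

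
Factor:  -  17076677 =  -17076677^1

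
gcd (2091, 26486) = 697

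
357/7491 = 119/2497 =0.05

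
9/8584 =9/8584 =0.00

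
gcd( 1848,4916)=4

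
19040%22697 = 19040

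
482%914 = 482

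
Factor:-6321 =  - 3^1*7^2*43^1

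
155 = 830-675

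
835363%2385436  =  835363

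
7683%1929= 1896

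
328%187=141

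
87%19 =11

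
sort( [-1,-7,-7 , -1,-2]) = [-7, - 7,-2 ,  -  1,  -  1 ]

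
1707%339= 12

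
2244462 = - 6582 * (-341)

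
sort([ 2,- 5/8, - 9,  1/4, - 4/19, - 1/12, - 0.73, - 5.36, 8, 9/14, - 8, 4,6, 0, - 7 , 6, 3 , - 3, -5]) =[ - 9, - 8 , - 7, - 5.36, - 5, - 3, -0.73,-5/8, - 4/19, - 1/12, 0,  1/4, 9/14, 2,3,4,  6, 6, 8]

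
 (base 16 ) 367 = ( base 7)2353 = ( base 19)27g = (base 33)qd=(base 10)871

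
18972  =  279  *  68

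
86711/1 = 86711 = 86711.00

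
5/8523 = 5/8523 = 0.00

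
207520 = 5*41504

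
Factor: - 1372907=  - 167^1 * 8221^1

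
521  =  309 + 212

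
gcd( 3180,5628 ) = 12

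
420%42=0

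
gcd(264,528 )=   264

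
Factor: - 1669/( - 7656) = 2^ ( - 3)*3^( - 1)*11^( - 1)*29^( - 1) * 1669^1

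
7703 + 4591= 12294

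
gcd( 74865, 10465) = 805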